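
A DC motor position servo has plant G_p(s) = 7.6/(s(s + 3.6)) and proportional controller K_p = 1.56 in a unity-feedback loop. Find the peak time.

From 1 + K_pG_p(s) = 0: s² + 3.6s + 11.86 = 0 ⇒ ω_n = 3.443, ζ = 0.5228.
Damped frequency ω_d = ω_n√(1−ζ²) = 2.935 rad/s, so peak time T_p = π/ω_d = 1.07 s.

T_p = 1.07 s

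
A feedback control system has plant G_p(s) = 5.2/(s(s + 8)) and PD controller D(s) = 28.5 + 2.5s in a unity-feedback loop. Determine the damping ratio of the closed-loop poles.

ζ = 0.863

Forward path: (28.5 + 2.5s)·5.2/(s(s+8)). The closed-loop characteristic equation is s² + (8 + 5.2·2.5)s + 5.2·28.5 = 0.
That is s² + 21s + 148.2 = 0, so ω_n = 12.17 rad/s and ζ = 21/(2·12.17) = 0.8625.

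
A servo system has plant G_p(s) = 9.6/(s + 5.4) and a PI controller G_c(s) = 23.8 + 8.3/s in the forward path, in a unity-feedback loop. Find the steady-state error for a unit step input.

0

The open loop G_c(s)G_p(s) has a pole at the origin (type 1), so the static position error constant is infinite and e_ss = 1/(1+∞) = 0.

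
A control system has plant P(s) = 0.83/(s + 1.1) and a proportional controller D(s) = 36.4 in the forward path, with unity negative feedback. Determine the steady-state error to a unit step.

The loop is type 0. Static position error constant K_pos = D(0)·P(0) = 36.4·0.7545 = 27.47.
Steady-state error to a unit step: e_ss = 1/(1+K_pos) = 1/28.47 = 0.0351.

0.0351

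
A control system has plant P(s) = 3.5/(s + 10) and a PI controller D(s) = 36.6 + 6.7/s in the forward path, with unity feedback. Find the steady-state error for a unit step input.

The open loop D(s)P(s) has a pole at the origin (type 1), so the static position error constant is infinite and e_ss = 1/(1+∞) = 0.

0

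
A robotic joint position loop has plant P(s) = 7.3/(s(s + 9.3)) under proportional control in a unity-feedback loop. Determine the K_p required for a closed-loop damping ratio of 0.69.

Closed-loop characteristic equation: s² + 9.3s + K_p·7.3 = 0.
So ω_n = √(7.3K_p) and 2ζω_n = 9.3, giving ζ = 9.3/(2√(7.3K_p)).
Setting ζ = 0.69: √(7.3K_p) = 9.3/(2·0.69) = 6.739, so K_p = 45.42/7.3 = 6.22.

K_p = 6.22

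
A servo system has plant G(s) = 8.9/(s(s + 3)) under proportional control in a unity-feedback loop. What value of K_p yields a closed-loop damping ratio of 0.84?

K_p = 0.358

Closed-loop characteristic equation: s² + 3s + K_p·8.9 = 0.
So ω_n = √(8.9K_p) and 2ζω_n = 3, giving ζ = 3/(2√(8.9K_p)).
Setting ζ = 0.84: √(8.9K_p) = 3/(2·0.84) = 1.786, so K_p = 3.189/8.9 = 0.358.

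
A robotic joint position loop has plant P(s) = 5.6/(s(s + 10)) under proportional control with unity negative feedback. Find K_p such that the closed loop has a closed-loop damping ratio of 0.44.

Closed-loop characteristic equation: s² + 10s + K_p·5.6 = 0.
So ω_n = √(5.6K_p) and 2ζω_n = 10, giving ζ = 10/(2√(5.6K_p)).
Setting ζ = 0.44: √(5.6K_p) = 10/(2·0.44) = 11.36, so K_p = 129.1/5.6 = 23.1.

K_p = 23.1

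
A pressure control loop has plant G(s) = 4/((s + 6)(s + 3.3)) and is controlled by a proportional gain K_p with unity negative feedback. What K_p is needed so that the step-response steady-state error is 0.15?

K_p = 28

The loop is type 0, so e_ss(step) = 1/(1 + K_pos) with K_pos = K_p·G(0).
G(0) = 0.202. Require 1/(1 + K_p·0.202) = 0.15, so 1 + 0.202·K_p = 6.667.
K_p = (6.667 − 1)/0.202 = 28.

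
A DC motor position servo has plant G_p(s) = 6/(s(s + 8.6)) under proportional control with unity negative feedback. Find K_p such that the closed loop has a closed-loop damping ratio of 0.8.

K_p = 4.82

Closed-loop characteristic equation: s² + 8.6s + K_p·6 = 0.
So ω_n = √(6K_p) and 2ζω_n = 8.6, giving ζ = 8.6/(2√(6K_p)).
Setting ζ = 0.8: √(6K_p) = 8.6/(2·0.8) = 5.375, so K_p = 28.89/6 = 4.82.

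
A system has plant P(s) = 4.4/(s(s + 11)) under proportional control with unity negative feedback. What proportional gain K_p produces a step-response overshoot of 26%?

From %OS = 100·exp(−πζ/√(1−ζ²)) = 26%, ζ = −ln(0.26)/√(π²+ln²(0.26)) = 0.3941.
Characteristic equation s² + 11s + 4.4K_p = 0 gives ζ = 11/(2√(4.4K_p)).
Setting ζ = 0.3941: √(4.4K_p) = 11/(2·0.3941) = 13.96, so K_p = 194.8/4.4 = 44.3.

K_p = 44.3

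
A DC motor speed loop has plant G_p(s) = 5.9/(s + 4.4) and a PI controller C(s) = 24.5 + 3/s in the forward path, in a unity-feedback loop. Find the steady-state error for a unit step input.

The open loop C(s)G_p(s) has a pole at the origin (type 1), so the static position error constant is infinite and e_ss = 1/(1+∞) = 0.

0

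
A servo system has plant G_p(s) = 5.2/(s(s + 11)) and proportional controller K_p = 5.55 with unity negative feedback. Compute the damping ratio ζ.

ζ = 1.02

1 + K_p·G_p(s) = 0 gives s² + 11s + 28.86 = 0.
Matching s² + 2ζω_n s + ω_n²: ω_n = √28.86 = 5.372 rad/s and 2ζω_n = 11, so ζ = 11/(2·5.372) = 1.02.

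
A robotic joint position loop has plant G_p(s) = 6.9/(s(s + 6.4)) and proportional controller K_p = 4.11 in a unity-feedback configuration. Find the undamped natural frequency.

With unity feedback the closed-loop characteristic equation is s² + 6.4s + 4.11·6.9 = s² + 6.4s + 28.36 = 0.
Matching s² + 2ζω_n s + ω_n²: ω_n = √28.36 = 5.325 rad/s and 2ζω_n = 6.4, so ζ = 6.4/(2·5.325) = 0.601.

ω_n = 5.33 rad/s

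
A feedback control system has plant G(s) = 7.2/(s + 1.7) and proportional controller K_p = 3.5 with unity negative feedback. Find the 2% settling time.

Closed-loop transfer function: T(s) = K_p·G(s)/(1 + K_p·G(s)) = 25.2/(s + 1.7 + 25.2) = 25.2/(s + 26.9).
Time constant τ = 1/26.9 = 0.03717 s, so the 2% settling time is about 4τ = 0.149 s.

T_s ≈ 0.149 s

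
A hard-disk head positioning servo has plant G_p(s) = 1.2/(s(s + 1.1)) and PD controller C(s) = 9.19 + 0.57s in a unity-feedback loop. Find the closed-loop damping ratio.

Forward path: (9.19 + 0.57s)·1.2/(s(s+1.1)). The closed-loop characteristic equation is s² + (1.1 + 1.2·0.57)s + 1.2·9.19 = 0.
That is s² + 1.784s + 11.03 = 0, so ω_n = 3.321 rad/s and ζ = 1.784/(2·3.321) = 0.2686.

ζ = 0.269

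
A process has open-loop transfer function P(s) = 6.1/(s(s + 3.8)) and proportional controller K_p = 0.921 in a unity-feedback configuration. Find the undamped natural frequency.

ω_n = 2.37 rad/s

With unity feedback the closed-loop characteristic equation is s² + 3.8s + 0.921·6.1 = s² + 3.8s + 5.618 = 0.
Matching s² + 2ζω_n s + ω_n²: ω_n = √5.618 = 2.37 rad/s and 2ζω_n = 3.8, so ζ = 3.8/(2·2.37) = 0.802.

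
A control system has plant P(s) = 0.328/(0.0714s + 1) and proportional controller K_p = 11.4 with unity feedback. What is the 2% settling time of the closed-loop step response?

Closed loop: T(s) = K_p·P/(1+K_p·P) = 3.739/(0.0714s + 1 + 3.739), with pole at s = −(1 + 3.739)/0.0714 = −66.38.
τ = 1/66.38 = 0.01507 s, so 2% settling time ≈ 4τ = 0.0603 s.

T_s ≈ 0.0603 s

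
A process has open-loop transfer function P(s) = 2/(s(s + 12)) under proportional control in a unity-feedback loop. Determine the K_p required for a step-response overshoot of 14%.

From %OS = 100·exp(−πζ/√(1−ζ²)) = 14%, ζ = −ln(0.14)/√(π²+ln²(0.14)) = 0.5305.
Characteristic equation s² + 12s + 2K_p = 0 gives ζ = 12/(2√(2K_p)).
Setting ζ = 0.5305: √(2K_p) = 12/(2·0.5305) = 11.31, so K_p = 127.9/2 = 64.

K_p = 64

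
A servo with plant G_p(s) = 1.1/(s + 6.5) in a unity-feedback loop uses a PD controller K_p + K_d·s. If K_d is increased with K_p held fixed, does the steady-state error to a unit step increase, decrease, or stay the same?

unchanged

At s = 0 the derivative term contributes nothing: C(0) = K_p regardless of K_d, so K_pos = K_p·G_p(0) and e_ss are unchanged.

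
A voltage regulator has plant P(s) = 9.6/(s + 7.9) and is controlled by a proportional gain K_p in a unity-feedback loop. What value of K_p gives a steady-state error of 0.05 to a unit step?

Steady-state error for a unit step on this type-0 loop is 1/(1 + K_p·P(0)).
P(0) = 1.215. Require 1/(1 + K_p·1.215) = 0.05, so 1 + 1.215·K_p = 20.
K_p = (20 − 1)/1.215 = 15.6.

K_p = 15.6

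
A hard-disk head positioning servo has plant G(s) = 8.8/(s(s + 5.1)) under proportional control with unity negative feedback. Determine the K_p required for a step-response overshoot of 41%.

K_p = 9.91

From %OS = 100·exp(−πζ/√(1−ζ²)) = 41%, ζ = −ln(0.41)/√(π²+ln²(0.41)) = 0.273.
Characteristic equation s² + 5.1s + 8.8K_p = 0 gives ζ = 5.1/(2√(8.8K_p)).
Setting ζ = 0.273: √(8.8K_p) = 5.1/(2·0.273) = 9.34, so K_p = 87.23/8.8 = 9.91.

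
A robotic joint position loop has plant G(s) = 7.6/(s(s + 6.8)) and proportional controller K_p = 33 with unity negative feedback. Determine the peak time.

T_p = 0.203 s

The closed-loop denominator s² + 6.8s + 250.8 gives ω_n = √250.8 = 15.84 and ζ = 6.8/(2ω_n) = 0.2147.
Damped frequency ω_d = ω_n√(1−ζ²) = 15.47 rad/s, so peak time T_p = π/ω_d = 0.203 s.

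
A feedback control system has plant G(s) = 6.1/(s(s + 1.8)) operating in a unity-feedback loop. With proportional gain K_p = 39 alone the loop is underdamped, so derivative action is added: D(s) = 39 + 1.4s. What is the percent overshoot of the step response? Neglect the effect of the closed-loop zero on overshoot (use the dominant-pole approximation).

32.7%

Forward path: (39 + 1.4s)·6.1/(s(s+1.8)). The closed-loop characteristic equation is s² + (1.8 + 6.1·1.4)s + 6.1·39 = 0.
That is s² + 10.34s + 237.9 = 0, so ω_n = 15.42 rad/s and ζ = 10.34/(2·15.42) = 0.3352.
%OS = 100·exp(−πζ/√(1−ζ²)) = 32.7%.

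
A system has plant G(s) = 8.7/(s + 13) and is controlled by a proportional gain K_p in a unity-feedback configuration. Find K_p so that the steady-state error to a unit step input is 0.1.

K_p = 13.4

For a type-0 loop with proportional control, e_ss = 1/(1 + K_p·G(0)).
G(0) = 0.6692. Require 1/(1 + K_p·0.6692) = 0.1, so 1 + 0.6692·K_p = 10.
K_p = (10 − 1)/0.6692 = 13.4.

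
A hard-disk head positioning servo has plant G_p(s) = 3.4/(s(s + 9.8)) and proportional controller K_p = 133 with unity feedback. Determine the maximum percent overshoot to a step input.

The closed-loop denominator s² + 9.8s + 452.2 gives ω_n = √452.2 = 21.26 and ζ = 9.8/(2ω_n) = 0.2304.
%OS = 100·exp(−πζ/√(1−ζ²)) = 100·exp(−π·0.2304/√0.9469) = 47.5%.

47.5%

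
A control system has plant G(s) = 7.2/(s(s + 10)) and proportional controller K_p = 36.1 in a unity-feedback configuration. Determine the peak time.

T_p = 0.205 s

The closed-loop denominator s² + 10s + 259.9 gives ω_n = √259.9 = 16.12 and ζ = 10/(2ω_n) = 0.3101.
Damped frequency ω_d = ω_n√(1−ζ²) = 15.33 rad/s, so peak time T_p = π/ω_d = 0.205 s.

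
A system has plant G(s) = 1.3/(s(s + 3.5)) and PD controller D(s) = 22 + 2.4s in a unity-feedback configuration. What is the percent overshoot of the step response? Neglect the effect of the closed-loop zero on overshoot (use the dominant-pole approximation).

8.41%

Forward path: (22 + 2.4s)·1.3/(s(s+3.5)). The closed-loop characteristic equation is s² + (3.5 + 1.3·2.4)s + 1.3·22 = 0.
That is s² + 6.62s + 28.6 = 0, so ω_n = 5.348 rad/s and ζ = 6.62/(2·5.348) = 0.6189.
%OS = 100·exp(−πζ/√(1−ζ²)) = 8.41%.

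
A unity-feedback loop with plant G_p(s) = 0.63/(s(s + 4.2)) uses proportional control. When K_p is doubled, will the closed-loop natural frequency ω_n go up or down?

increase

ω_n = √(0.63·K_p), which grows with K_p.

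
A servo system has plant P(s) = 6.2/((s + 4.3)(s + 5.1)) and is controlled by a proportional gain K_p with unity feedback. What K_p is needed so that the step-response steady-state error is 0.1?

K_p = 31.8

For a type-0 loop with proportional control, e_ss = 1/(1 + K_p·P(0)).
P(0) = 0.2827. Require 1/(1 + K_p·0.2827) = 0.1, so 1 + 0.2827·K_p = 10.
K_p = (10 − 1)/0.2827 = 31.8.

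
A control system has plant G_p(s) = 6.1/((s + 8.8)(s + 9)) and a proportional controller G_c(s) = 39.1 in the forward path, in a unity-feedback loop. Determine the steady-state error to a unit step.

The loop is type 0. Static position error constant K_pos = G_c(0)·G_p(0) = 39.1·0.07702 = 3.011.
Steady-state error to a unit step: e_ss = 1/(1+K_pos) = 1/4.011 = 0.249.

0.249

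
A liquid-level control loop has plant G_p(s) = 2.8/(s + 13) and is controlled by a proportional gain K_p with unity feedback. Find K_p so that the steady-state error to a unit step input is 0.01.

K_p = 460

Steady-state error for a unit step on this type-0 loop is 1/(1 + K_p·G_p(0)).
G_p(0) = 0.2154. Require 1/(1 + K_p·0.2154) = 0.01, so 1 + 0.2154·K_p = 100.
K_p = (100 − 1)/0.2154 = 460.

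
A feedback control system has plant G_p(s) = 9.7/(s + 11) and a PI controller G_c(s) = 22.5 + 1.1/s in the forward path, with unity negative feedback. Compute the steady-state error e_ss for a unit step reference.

The open loop G_c(s)G_p(s) has a pole at the origin (type 1), so the static position error constant is infinite and e_ss = 1/(1+∞) = 0.

0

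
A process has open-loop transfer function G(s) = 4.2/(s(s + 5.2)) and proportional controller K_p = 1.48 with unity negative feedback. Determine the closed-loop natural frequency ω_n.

ω_n = 2.49 rad/s

1 + K_p·G(s) = 0 gives s² + 5.2s + 6.216 = 0.
Matching s² + 2ζω_n s + ω_n²: ω_n = √6.216 = 2.493 rad/s and 2ζω_n = 5.2, so ζ = 5.2/(2·2.493) = 1.04.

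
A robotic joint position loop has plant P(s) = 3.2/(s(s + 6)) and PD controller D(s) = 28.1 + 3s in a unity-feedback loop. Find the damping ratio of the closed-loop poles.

Forward path: (28.1 + 3s)·3.2/(s(s+6)). The closed-loop characteristic equation is s² + (6 + 3.2·3)s + 3.2·28.1 = 0.
That is s² + 15.6s + 89.92 = 0, so ω_n = 9.483 rad/s and ζ = 15.6/(2·9.483) = 0.8226.

ζ = 0.823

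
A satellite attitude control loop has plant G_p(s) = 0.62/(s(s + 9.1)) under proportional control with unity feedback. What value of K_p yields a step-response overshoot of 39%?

K_p = 405

From %OS = 100·exp(−πζ/√(1−ζ²)) = 39%, ζ = −ln(0.39)/√(π²+ln²(0.39)) = 0.2871.
Characteristic equation s² + 9.1s + 0.62K_p = 0 gives ζ = 9.1/(2√(0.62K_p)).
Setting ζ = 0.2871: √(0.62K_p) = 9.1/(2·0.2871) = 15.85, so K_p = 251.2/0.62 = 405.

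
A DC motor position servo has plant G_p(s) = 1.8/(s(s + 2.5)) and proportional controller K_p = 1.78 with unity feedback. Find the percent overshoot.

4.67%

Closed-loop characteristic equation: s² + 2.5s + 3.204 = 0, so ω_n = 1.79 rad/s and ζ = 2.5/(2·1.79) = 0.6983.
%OS = 100·exp(−πζ/√(1−ζ²)) = 100·exp(−π·0.6983/√0.5123) = 4.67%.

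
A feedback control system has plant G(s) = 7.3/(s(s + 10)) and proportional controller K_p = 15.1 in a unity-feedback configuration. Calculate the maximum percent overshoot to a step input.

18.2%

The closed-loop denominator s² + 10s + 110.2 gives ω_n = √110.2 = 10.5 and ζ = 10/(2ω_n) = 0.4762.
%OS = 100·exp(−πζ/√(1−ζ²)) = 100·exp(−π·0.4762/√0.7732) = 18.2%.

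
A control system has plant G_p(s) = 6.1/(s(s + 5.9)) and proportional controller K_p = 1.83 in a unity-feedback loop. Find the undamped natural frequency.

ω_n = 3.34 rad/s

The closed-loop denominator is s(s+5.9) + 1.83·6.1 = s² + 5.9s + 11.16.
So ω_n² = 11.16 ⇒ ω_n = 3.341 rad/s, and ζ = 5.9/(2ω_n) = 0.883.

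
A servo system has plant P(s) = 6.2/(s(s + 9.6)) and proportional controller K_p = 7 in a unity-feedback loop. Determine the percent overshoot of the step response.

The closed-loop denominator s² + 9.6s + 43.4 gives ω_n = √43.4 = 6.588 and ζ = 9.6/(2ω_n) = 0.7286.
%OS = 100·exp(−πζ/√(1−ζ²)) = 100·exp(−π·0.7286/√0.4691) = 3.54%.

3.54%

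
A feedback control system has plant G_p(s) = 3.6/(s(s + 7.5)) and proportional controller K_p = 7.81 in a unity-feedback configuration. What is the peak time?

T_p = 0.838 s

Closed-loop characteristic equation: s² + 7.5s + 28.12 = 0, so ω_n = 5.302 rad/s and ζ = 7.5/(2·5.302) = 0.7072.
Damped frequency ω_d = ω_n√(1−ζ²) = 3.749 rad/s, so peak time T_p = π/ω_d = 0.838 s.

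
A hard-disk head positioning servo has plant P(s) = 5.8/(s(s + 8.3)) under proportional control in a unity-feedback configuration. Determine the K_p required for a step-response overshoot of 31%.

From %OS = 100·exp(−πζ/√(1−ζ²)) = 31%, ζ = −ln(0.31)/√(π²+ln²(0.31)) = 0.3493.
Characteristic equation s² + 8.3s + 5.8K_p = 0 gives ζ = 8.3/(2√(5.8K_p)).
Setting ζ = 0.3493: √(5.8K_p) = 8.3/(2·0.3493) = 11.88, so K_p = 141.1/5.8 = 24.3.

K_p = 24.3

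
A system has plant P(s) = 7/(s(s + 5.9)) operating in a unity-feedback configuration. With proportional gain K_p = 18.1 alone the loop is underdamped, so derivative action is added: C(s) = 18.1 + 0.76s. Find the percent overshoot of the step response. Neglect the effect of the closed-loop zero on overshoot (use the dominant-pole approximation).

16.4%

Forward path: (18.1 + 0.76s)·7/(s(s+5.9)). The closed-loop characteristic equation is s² + (5.9 + 7·0.76)s + 7·18.1 = 0.
That is s² + 11.22s + 126.7 = 0, so ω_n = 11.26 rad/s and ζ = 11.22/(2·11.26) = 0.4984.
%OS = 100·exp(−πζ/√(1−ζ²)) = 16.4%.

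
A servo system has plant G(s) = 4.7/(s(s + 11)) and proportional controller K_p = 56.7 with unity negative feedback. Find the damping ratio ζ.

ζ = 0.337

The closed-loop denominator is s(s+11) + 56.7·4.7 = s² + 11s + 266.5.
Matching s² + 2ζω_n s + ω_n²: ω_n = √266.5 = 16.32 rad/s and 2ζω_n = 11, so ζ = 11/(2·16.32) = 0.337.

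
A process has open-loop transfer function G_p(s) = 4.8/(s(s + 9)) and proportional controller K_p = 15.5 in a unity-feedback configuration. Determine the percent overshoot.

From 1 + K_pG_p(s) = 0: s² + 9s + 74.4 = 0 ⇒ ω_n = 8.626, ζ = 0.5217.
%OS = 100·exp(−πζ/√(1−ζ²)) = 100·exp(−π·0.5217/√0.7278) = 14.6%.

14.6%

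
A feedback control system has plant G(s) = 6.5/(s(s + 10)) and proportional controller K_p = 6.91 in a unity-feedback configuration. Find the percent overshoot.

Closed-loop characteristic equation: s² + 10s + 44.91 = 0, so ω_n = 6.702 rad/s and ζ = 10/(2·6.702) = 0.7461.
%OS = 100·exp(−πζ/√(1−ζ²)) = 100·exp(−π·0.7461/√0.4434) = 2.96%.

2.96%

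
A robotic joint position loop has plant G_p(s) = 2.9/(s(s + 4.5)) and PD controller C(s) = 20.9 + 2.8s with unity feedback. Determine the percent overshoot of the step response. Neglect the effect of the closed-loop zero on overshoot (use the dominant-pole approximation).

1.29%

Forward path: (20.9 + 2.8s)·2.9/(s(s+4.5)). The closed-loop characteristic equation is s² + (4.5 + 2.9·2.8)s + 2.9·20.9 = 0.
That is s² + 12.62s + 60.61 = 0, so ω_n = 7.785 rad/s and ζ = 12.62/(2·7.785) = 0.8105.
%OS = 100·exp(−πζ/√(1−ζ²)) = 1.29%.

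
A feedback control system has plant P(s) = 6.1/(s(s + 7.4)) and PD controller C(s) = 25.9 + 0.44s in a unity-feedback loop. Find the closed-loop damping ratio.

ζ = 0.401

Forward path: (25.9 + 0.44s)·6.1/(s(s+7.4)). The closed-loop characteristic equation is s² + (7.4 + 6.1·0.44)s + 6.1·25.9 = 0.
That is s² + 10.08s + 158 = 0, so ω_n = 12.57 rad/s and ζ = 10.08/(2·12.57) = 0.4011.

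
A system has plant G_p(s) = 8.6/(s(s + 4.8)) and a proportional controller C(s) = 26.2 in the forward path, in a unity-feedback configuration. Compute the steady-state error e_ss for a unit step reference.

The open loop C(s)G_p(s) has a pole at the origin (type 1), so the static position error constant is infinite and e_ss = 1/(1+∞) = 0.

0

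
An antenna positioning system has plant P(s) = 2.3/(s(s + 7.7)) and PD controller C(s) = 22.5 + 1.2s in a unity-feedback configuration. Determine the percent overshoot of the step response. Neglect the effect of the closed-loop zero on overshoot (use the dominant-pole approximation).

Forward path: (22.5 + 1.2s)·2.3/(s(s+7.7)). The closed-loop characteristic equation is s² + (7.7 + 2.3·1.2)s + 2.3·22.5 = 0.
That is s² + 10.46s + 51.75 = 0, so ω_n = 7.194 rad/s and ζ = 10.46/(2·7.194) = 0.727.
%OS = 100·exp(−πζ/√(1−ζ²)) = 3.59%.

3.59%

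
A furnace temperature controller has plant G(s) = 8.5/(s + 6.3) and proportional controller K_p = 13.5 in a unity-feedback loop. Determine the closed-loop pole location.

s = -121

Closed-loop transfer function: T(s) = K_p·G(s)/(1 + K_p·G(s)) = 114.8/(s + 6.3 + 114.8) = 114.8/(s + 121).
The closed-loop pole is at s = −121.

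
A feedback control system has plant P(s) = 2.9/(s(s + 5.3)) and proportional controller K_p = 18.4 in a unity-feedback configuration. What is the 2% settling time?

Closed-loop characteristic equation: s² + 5.3s + 53.36 = 0, so ω_n = 7.305 rad/s and ζ = 5.3/(2·7.305) = 0.3628.
2% settling time T_s ≈ 4/(ζω_n) = 4/2.65 = 1.51 s.

T_s ≈ 1.51 s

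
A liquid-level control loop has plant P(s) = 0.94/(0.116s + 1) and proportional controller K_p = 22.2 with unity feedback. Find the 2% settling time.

T_s ≈ 0.0212 s

Closed loop: T(s) = K_p·P/(1+K_p·P) = 20.87/(0.116s + 1 + 20.87), with pole at s = −(1 + 20.87)/0.116 = −188.5.
τ = 1/188.5 = 0.005305 s, so 2% settling time ≈ 4τ = 0.0212 s.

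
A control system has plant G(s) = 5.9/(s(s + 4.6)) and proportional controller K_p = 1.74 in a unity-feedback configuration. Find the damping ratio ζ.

With unity feedback the closed-loop characteristic equation is s² + 4.6s + 1.74·5.9 = s² + 4.6s + 10.27 = 0.
So ω_n² = 10.27 ⇒ ω_n = 3.204 rad/s, and ζ = 4.6/(2ω_n) = 0.718.

ζ = 0.718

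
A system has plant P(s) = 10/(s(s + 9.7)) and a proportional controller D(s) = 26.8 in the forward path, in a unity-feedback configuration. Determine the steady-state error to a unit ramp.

0.0362

The loop has one pole at the origin (type 1). Velocity error constant K_v = lim_{s→0} s·D(s)P(s) = 26.8·10/9.7 = 27.63.
Steady-state error to a unit ramp: e_ss = 1/K_v = 0.0362.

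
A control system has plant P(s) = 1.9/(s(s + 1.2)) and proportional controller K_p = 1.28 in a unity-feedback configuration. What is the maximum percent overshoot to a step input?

Closed-loop characteristic equation: s² + 1.2s + 2.432 = 0, so ω_n = 1.559 rad/s and ζ = 1.2/(2·1.559) = 0.3847.
%OS = 100·exp(−πζ/√(1−ζ²)) = 100·exp(−π·0.3847/√0.852) = 27%.

27%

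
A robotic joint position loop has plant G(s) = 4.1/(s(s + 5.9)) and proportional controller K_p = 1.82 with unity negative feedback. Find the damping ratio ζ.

With unity feedback the closed-loop characteristic equation is s² + 5.9s + 1.82·4.1 = s² + 5.9s + 7.462 = 0.
So ω_n² = 7.462 ⇒ ω_n = 2.732 rad/s, and ζ = 5.9/(2ω_n) = 1.08.

ζ = 1.08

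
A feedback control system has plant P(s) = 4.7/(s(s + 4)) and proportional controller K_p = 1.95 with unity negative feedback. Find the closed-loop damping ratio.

ζ = 0.661

The closed-loop denominator is s(s+4) + 1.95·4.7 = s² + 4s + 9.165.
So ω_n² = 9.165 ⇒ ω_n = 3.027 rad/s, and ζ = 4/(2ω_n) = 0.661.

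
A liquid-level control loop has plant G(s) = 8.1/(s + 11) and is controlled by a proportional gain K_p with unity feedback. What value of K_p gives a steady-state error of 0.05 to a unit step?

Steady-state error for a unit step on this type-0 loop is 1/(1 + K_p·G(0)).
G(0) = 0.7364. Require 1/(1 + K_p·0.7364) = 0.05, so 1 + 0.7364·K_p = 20.
K_p = (20 − 1)/0.7364 = 25.8.

K_p = 25.8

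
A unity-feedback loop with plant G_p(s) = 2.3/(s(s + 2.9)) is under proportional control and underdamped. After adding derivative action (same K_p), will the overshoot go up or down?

decrease

With PD the characteristic equation becomes s² + (a + K·K_d)s + K·K_p = 0; the damping term grows, ζ rises, overshoot falls.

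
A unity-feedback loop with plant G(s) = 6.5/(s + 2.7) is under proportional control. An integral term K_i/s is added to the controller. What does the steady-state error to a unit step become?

Adding integral action puts a pole at s = 0 in the forward path, raising the system type to 1; a type-1 loop has zero steady-state error to a step.

0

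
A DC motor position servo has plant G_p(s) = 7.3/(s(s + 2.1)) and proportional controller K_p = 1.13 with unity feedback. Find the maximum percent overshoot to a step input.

29.1%

The closed-loop denominator s² + 2.1s + 8.249 gives ω_n = √8.249 = 2.872 and ζ = 2.1/(2ω_n) = 0.3656.
%OS = 100·exp(−πζ/√(1−ζ²)) = 100·exp(−π·0.3656/√0.8663) = 29.1%.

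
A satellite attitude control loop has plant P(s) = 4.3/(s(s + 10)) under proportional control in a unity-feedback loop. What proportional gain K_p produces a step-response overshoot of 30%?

From %OS = 100·exp(−πζ/√(1−ζ²)) = 30%, ζ = −ln(0.3)/√(π²+ln²(0.3)) = 0.3579.
Characteristic equation s² + 10s + 4.3K_p = 0 gives ζ = 10/(2√(4.3K_p)).
Setting ζ = 0.3579: √(4.3K_p) = 10/(2·0.3579) = 13.97, so K_p = 195.2/4.3 = 45.4.

K_p = 45.4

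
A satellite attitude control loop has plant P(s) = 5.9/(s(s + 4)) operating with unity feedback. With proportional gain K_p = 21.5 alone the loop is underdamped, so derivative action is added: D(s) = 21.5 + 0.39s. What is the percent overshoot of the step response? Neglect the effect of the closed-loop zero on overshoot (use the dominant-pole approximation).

40%

Forward path: (21.5 + 0.39s)·5.9/(s(s+4)). The closed-loop characteristic equation is s² + (4 + 5.9·0.39)s + 5.9·21.5 = 0.
That is s² + 6.301s + 126.9 = 0, so ω_n = 11.26 rad/s and ζ = 6.301/(2·11.26) = 0.2797.
%OS = 100·exp(−πζ/√(1−ζ²)) = 40%.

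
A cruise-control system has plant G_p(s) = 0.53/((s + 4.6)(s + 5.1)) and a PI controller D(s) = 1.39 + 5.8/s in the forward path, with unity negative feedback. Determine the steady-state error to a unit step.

0

The open loop D(s)G_p(s) has a pole at the origin (type 1), so the static position error constant is infinite and e_ss = 1/(1+∞) = 0.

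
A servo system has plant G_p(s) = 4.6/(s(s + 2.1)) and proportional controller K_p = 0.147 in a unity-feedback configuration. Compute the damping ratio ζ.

ζ = 1.28

With unity feedback the closed-loop characteristic equation is s² + 2.1s + 0.147·4.6 = s² + 2.1s + 0.6762 = 0.
So ω_n² = 0.6762 ⇒ ω_n = 0.8223 rad/s, and ζ = 2.1/(2ω_n) = 1.28.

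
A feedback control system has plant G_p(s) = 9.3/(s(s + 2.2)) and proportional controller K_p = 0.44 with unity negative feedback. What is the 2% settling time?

The closed-loop denominator s² + 2.2s + 4.092 gives ω_n = √4.092 = 2.023 and ζ = 2.2/(2ω_n) = 0.5438.
2% settling time T_s ≈ 4/(ζω_n) = 4/1.1 = 3.64 s.

T_s ≈ 3.64 s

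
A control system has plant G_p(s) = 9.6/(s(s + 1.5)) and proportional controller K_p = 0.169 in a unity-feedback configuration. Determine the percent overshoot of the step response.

10.1%

Closed-loop characteristic equation: s² + 1.5s + 1.622 = 0, so ω_n = 1.274 rad/s and ζ = 1.5/(2·1.274) = 0.5888.
%OS = 100·exp(−πζ/√(1−ζ²)) = 100·exp(−π·0.5888/√0.6533) = 10.1%.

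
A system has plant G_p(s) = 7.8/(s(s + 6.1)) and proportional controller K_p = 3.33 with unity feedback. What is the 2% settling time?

From 1 + K_pG_p(s) = 0: s² + 6.1s + 25.97 = 0 ⇒ ω_n = 5.096, ζ = 0.5985.
2% settling time T_s ≈ 4/(ζω_n) = 4/3.05 = 1.31 s.

T_s ≈ 1.31 s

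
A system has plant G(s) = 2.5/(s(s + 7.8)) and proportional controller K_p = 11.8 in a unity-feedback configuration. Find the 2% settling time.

From 1 + K_pG(s) = 0: s² + 7.8s + 29.5 = 0 ⇒ ω_n = 5.431, ζ = 0.718.
2% settling time T_s ≈ 4/(ζω_n) = 4/3.9 = 1.03 s.

T_s ≈ 1.03 s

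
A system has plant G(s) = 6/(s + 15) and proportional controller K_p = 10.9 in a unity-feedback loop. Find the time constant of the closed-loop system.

τ = 0.0124 s

Closed-loop transfer function: T(s) = K_p·G(s)/(1 + K_p·G(s)) = 65.4/(s + 15 + 65.4) = 65.4/(s + 80.4).
Time constant τ = 1/80.4 = 0.0124 s.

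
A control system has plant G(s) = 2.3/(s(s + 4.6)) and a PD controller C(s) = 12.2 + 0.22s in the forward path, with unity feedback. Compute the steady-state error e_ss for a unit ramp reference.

0.164

The loop has one pole at the origin (type 1). Velocity error constant K_v = lim_{s→0} s·C(s)G(s) = 12.2·2.3/4.6 = 6.1.
Steady-state error to a unit ramp: e_ss = 1/K_v = 0.164.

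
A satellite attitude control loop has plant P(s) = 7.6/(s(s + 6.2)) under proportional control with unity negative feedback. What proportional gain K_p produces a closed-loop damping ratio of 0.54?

K_p = 4.34

Closed-loop characteristic equation: s² + 6.2s + K_p·7.6 = 0.
So ω_n = √(7.6K_p) and 2ζω_n = 6.2, giving ζ = 6.2/(2√(7.6K_p)).
Setting ζ = 0.54: √(7.6K_p) = 6.2/(2·0.54) = 5.741, so K_p = 32.96/7.6 = 4.34.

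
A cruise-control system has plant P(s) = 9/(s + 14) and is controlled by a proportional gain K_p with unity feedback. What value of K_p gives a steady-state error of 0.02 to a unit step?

K_p = 76.2

For a type-0 loop with proportional control, e_ss = 1/(1 + K_p·P(0)).
P(0) = 0.6429. Require 1/(1 + K_p·0.6429) = 0.02, so 1 + 0.6429·K_p = 50.
K_p = (50 − 1)/0.6429 = 76.2.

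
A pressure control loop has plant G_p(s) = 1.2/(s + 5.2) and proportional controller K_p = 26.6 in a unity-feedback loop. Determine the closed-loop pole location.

Closed-loop transfer function: T(s) = K_p·G_p(s)/(1 + K_p·G_p(s)) = 31.92/(s + 5.2 + 31.92) = 31.92/(s + 37.12).
The closed-loop pole is at s = −37.12.

s = -37.12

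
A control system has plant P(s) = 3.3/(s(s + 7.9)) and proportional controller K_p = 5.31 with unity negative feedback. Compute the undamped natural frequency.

The closed-loop denominator is s(s+7.9) + 5.31·3.3 = s² + 7.9s + 17.52.
Matching s² + 2ζω_n s + ω_n²: ω_n = √17.52 = 4.186 rad/s and 2ζω_n = 7.9, so ζ = 7.9/(2·4.186) = 0.944.

ω_n = 4.19 rad/s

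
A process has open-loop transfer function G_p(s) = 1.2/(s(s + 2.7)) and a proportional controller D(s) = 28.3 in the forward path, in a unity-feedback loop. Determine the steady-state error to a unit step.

The open loop D(s)G_p(s) has a pole at the origin (type 1), so the static position error constant is infinite and e_ss = 1/(1+∞) = 0.

0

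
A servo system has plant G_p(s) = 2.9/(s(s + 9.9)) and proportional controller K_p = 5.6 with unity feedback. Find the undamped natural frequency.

ω_n = 4.03 rad/s

The closed-loop denominator is s(s+9.9) + 5.6·2.9 = s² + 9.9s + 16.24.
So ω_n² = 16.24 ⇒ ω_n = 4.03 rad/s, and ζ = 9.9/(2ω_n) = 1.23.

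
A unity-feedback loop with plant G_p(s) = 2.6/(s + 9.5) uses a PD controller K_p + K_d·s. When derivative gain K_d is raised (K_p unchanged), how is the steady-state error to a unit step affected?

unchanged

K_d affects only the transient (the s-coefficient); the DC loop gain, and hence e_ss, depends only on K_p.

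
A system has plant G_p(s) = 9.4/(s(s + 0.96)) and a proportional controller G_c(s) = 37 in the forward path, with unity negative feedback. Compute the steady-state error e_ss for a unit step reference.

0

The open loop G_c(s)G_p(s) has a pole at the origin (type 1), so the static position error constant is infinite and e_ss = 1/(1+∞) = 0.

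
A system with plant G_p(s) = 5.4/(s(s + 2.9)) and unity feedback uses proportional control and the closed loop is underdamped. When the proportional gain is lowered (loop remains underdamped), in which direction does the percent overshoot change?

ζ = 2.9/(2√(5.4K_p)) rises as K_p falls; higher damping means less overshoot.

decrease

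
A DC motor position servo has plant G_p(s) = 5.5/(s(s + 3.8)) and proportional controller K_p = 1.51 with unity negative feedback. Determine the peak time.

From 1 + K_pG_p(s) = 0: s² + 3.8s + 8.305 = 0 ⇒ ω_n = 2.882, ζ = 0.6593.
Damped frequency ω_d = ω_n√(1−ζ²) = 2.167 rad/s, so peak time T_p = π/ω_d = 1.45 s.

T_p = 1.45 s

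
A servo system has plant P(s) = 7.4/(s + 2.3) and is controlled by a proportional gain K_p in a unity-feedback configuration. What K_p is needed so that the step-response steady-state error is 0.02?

K_p = 15.2

The loop is type 0, so e_ss(step) = 1/(1 + K_pos) with K_pos = K_p·P(0).
P(0) = 3.217. Require 1/(1 + K_p·3.217) = 0.02, so 1 + 3.217·K_p = 50.
K_p = (50 − 1)/3.217 = 15.2.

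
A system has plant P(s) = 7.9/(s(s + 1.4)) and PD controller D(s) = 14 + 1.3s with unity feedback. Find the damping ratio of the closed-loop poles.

ζ = 0.555

Forward path: (14 + 1.3s)·7.9/(s(s+1.4)). The closed-loop characteristic equation is s² + (1.4 + 7.9·1.3)s + 7.9·14 = 0.
That is s² + 11.67s + 110.6 = 0, so ω_n = 10.52 rad/s and ζ = 11.67/(2·10.52) = 0.5548.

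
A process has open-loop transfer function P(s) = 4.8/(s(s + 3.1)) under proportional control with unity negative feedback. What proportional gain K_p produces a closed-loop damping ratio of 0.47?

K_p = 2.27

Closed-loop characteristic equation: s² + 3.1s + K_p·4.8 = 0.
So ω_n = √(4.8K_p) and 2ζω_n = 3.1, giving ζ = 3.1/(2√(4.8K_p)).
Setting ζ = 0.47: √(4.8K_p) = 3.1/(2·0.47) = 3.298, so K_p = 10.88/4.8 = 2.27.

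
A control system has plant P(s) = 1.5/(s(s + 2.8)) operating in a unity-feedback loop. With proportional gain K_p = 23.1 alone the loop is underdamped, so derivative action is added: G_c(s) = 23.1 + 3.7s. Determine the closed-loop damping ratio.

Forward path: (23.1 + 3.7s)·1.5/(s(s+2.8)). The closed-loop characteristic equation is s² + (2.8 + 1.5·3.7)s + 1.5·23.1 = 0.
That is s² + 8.35s + 34.65 = 0, so ω_n = 5.886 rad/s and ζ = 8.35/(2·5.886) = 0.7093.

ζ = 0.709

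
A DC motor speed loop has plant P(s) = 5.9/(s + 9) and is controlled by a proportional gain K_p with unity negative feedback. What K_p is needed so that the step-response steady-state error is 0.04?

For a type-0 loop with proportional control, e_ss = 1/(1 + K_p·P(0)).
P(0) = 0.6556. Require 1/(1 + K_p·0.6556) = 0.04, so 1 + 0.6556·K_p = 25.
K_p = (25 − 1)/0.6556 = 36.6.

K_p = 36.6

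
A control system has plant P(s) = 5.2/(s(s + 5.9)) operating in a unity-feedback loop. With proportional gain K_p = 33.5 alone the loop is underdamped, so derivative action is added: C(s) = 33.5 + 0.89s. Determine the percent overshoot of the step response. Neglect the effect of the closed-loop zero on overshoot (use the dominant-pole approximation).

Forward path: (33.5 + 0.89s)·5.2/(s(s+5.9)). The closed-loop characteristic equation is s² + (5.9 + 5.2·0.89)s + 5.2·33.5 = 0.
That is s² + 10.53s + 174.2 = 0, so ω_n = 13.2 rad/s and ζ = 10.53/(2·13.2) = 0.3988.
%OS = 100·exp(−πζ/√(1−ζ²)) = 25.5%.

25.5%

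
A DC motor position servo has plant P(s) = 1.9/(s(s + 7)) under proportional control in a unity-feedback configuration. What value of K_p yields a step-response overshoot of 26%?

From %OS = 100·exp(−πζ/√(1−ζ²)) = 26%, ζ = −ln(0.26)/√(π²+ln²(0.26)) = 0.3941.
Characteristic equation s² + 7s + 1.9K_p = 0 gives ζ = 7/(2√(1.9K_p)).
Setting ζ = 0.3941: √(1.9K_p) = 7/(2·0.3941) = 8.881, so K_p = 78.88/1.9 = 41.5.

K_p = 41.5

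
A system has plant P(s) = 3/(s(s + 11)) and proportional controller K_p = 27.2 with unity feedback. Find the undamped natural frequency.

ω_n = 9.03 rad/s

With unity feedback the closed-loop characteristic equation is s² + 11s + 27.2·3 = s² + 11s + 81.6 = 0.
Matching s² + 2ζω_n s + ω_n²: ω_n = √81.6 = 9.033 rad/s and 2ζω_n = 11, so ζ = 11/(2·9.033) = 0.609.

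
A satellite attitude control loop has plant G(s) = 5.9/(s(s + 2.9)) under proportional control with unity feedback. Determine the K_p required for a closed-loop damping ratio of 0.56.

K_p = 1.14

Closed-loop characteristic equation: s² + 2.9s + K_p·5.9 = 0.
So ω_n = √(5.9K_p) and 2ζω_n = 2.9, giving ζ = 2.9/(2√(5.9K_p)).
Setting ζ = 0.56: √(5.9K_p) = 2.9/(2·0.56) = 2.589, so K_p = 6.704/5.9 = 1.14.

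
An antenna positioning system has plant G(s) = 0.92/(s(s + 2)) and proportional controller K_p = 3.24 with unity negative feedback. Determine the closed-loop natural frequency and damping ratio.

ω_n = 1.73 rad/s, ζ = 0.579

With unity feedback the closed-loop characteristic equation is s² + 2s + 3.24·0.92 = s² + 2s + 2.981 = 0.
Matching s² + 2ζω_n s + ω_n²: ω_n = √2.981 = 1.726 rad/s and 2ζω_n = 2, so ζ = 2/(2·1.726) = 0.579.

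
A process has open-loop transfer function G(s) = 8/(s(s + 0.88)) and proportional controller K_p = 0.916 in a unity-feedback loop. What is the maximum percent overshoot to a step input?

59.6%

From 1 + K_pG(s) = 0: s² + 0.88s + 7.328 = 0 ⇒ ω_n = 2.707, ζ = 0.1625.
%OS = 100·exp(−πζ/√(1−ζ²)) = 100·exp(−π·0.1625/√0.9736) = 59.6%.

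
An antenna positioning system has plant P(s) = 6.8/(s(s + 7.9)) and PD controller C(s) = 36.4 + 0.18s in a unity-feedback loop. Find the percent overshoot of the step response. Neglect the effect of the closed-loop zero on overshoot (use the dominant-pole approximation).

38.6%

Forward path: (36.4 + 0.18s)·6.8/(s(s+7.9)). The closed-loop characteristic equation is s² + (7.9 + 6.8·0.18)s + 6.8·36.4 = 0.
That is s² + 9.124s + 247.5 = 0, so ω_n = 15.73 rad/s and ζ = 9.124/(2·15.73) = 0.29.
%OS = 100·exp(−πζ/√(1−ζ²)) = 38.6%.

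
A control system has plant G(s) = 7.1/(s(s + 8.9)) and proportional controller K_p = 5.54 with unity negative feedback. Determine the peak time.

T_p = 0.711 s

From 1 + K_pG(s) = 0: s² + 8.9s + 39.33 = 0 ⇒ ω_n = 6.272, ζ = 0.7095.
Damped frequency ω_d = ω_n√(1−ζ²) = 4.419 rad/s, so peak time T_p = π/ω_d = 0.711 s.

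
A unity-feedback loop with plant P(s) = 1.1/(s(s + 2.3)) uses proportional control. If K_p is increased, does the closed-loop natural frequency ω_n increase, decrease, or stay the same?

ω_n = √(1.1·K_p), which grows with K_p.

increase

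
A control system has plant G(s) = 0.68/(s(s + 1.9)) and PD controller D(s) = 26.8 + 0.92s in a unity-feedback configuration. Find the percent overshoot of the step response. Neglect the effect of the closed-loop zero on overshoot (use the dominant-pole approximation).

37.8%

Forward path: (26.8 + 0.92s)·0.68/(s(s+1.9)). The closed-loop characteristic equation is s² + (1.9 + 0.68·0.92)s + 0.68·26.8 = 0.
That is s² + 2.526s + 18.22 = 0, so ω_n = 4.269 rad/s and ζ = 2.526/(2·4.269) = 0.2958.
%OS = 100·exp(−πζ/√(1−ζ²)) = 37.8%.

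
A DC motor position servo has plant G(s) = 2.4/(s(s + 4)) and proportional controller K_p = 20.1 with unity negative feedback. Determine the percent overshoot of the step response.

38.9%

From 1 + K_pG(s) = 0: s² + 4s + 48.24 = 0 ⇒ ω_n = 6.946, ζ = 0.288.
%OS = 100·exp(−πζ/√(1−ζ²)) = 100·exp(−π·0.288/√0.9171) = 38.9%.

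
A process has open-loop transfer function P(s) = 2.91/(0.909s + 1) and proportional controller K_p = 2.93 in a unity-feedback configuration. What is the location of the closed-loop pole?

s = -10.48

Closed loop: T(s) = K_p·P/(1+K_p·P) = 8.526/(0.909s + 1 + 8.526), with pole at s = −(1 + 8.526)/0.909 = −10.48.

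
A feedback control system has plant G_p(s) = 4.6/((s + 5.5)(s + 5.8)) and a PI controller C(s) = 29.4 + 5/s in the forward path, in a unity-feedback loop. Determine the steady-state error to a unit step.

The open loop C(s)G_p(s) has a pole at the origin (type 1), so the static position error constant is infinite and e_ss = 1/(1+∞) = 0.

0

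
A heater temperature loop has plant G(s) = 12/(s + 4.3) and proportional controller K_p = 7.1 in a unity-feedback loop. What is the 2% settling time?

Closed-loop transfer function: T(s) = K_p·G(s)/(1 + K_p·G(s)) = 85.2/(s + 4.3 + 85.2) = 85.2/(s + 89.5).
Time constant τ = 1/89.5 = 0.01117 s, so the 2% settling time is about 4τ = 0.0447 s.

T_s ≈ 0.0447 s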